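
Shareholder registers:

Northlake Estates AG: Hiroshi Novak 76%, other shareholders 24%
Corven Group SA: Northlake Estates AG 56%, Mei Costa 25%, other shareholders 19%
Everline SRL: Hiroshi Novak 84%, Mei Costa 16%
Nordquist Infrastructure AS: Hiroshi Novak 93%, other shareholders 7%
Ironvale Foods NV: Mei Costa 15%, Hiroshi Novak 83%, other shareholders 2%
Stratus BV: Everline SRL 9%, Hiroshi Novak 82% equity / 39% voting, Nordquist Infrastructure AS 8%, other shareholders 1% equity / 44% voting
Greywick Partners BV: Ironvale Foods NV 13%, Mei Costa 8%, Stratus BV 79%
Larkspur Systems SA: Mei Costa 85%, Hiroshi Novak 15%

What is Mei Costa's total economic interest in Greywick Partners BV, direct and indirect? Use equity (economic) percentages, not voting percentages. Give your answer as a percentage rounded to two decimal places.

11.09%

Mei reaches Greywick along 3 paths.
Via Ironvale: 15% × 13% = 1.95%.
Direct stake: 8% = 8%.
Via Everline → Stratus: 16% × 9% × 79% = 1.1376%.
Total: 1.95% + 8% + 1.1376% = 11.0876%.
Rounded: 11.09%.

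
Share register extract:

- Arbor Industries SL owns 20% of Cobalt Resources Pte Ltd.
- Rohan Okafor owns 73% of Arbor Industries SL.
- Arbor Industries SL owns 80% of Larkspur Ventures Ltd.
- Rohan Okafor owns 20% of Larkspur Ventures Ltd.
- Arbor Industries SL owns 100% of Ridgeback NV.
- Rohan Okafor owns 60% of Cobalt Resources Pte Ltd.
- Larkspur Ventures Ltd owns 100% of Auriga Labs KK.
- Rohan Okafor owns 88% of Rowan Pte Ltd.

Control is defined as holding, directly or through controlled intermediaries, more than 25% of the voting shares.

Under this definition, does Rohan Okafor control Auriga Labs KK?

Yes

Rohan holds 73% of Arbor, so Rohan controls Arbor.
Arbor and Rohan together hold 80% + 20% = 100% of Larkspur, so Rohan controls Larkspur.
Larkspur holds 100% of Auriga, so Rohan controls Auriga.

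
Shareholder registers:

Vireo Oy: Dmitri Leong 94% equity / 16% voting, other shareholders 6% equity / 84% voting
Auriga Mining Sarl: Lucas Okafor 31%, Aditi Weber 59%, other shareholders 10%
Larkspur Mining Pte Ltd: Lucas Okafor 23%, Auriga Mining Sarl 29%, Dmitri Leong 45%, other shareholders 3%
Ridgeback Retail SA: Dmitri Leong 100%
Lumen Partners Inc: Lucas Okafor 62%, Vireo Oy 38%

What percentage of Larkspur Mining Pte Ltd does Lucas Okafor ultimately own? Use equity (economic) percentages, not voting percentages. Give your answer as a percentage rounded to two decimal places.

31.99%

Lucas reaches Larkspur along 2 paths.
Direct stake: 23% = 23%.
Via Auriga: 31% × 29% = 8.99%.
Total: 23% + 8.99% = 31.99%.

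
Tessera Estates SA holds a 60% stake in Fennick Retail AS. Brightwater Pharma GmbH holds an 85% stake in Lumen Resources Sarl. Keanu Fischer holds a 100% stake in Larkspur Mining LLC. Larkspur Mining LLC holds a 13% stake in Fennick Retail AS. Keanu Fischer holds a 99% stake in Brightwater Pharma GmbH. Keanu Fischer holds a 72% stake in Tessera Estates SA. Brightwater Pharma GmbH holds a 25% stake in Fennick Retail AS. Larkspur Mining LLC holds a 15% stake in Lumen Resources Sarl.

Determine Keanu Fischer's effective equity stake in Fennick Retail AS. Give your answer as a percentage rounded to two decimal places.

80.95%

Keanu reaches Fennick along 3 paths.
Via Tessera: 72% × 60% = 43.2%.
Via Brightwater: 99% × 25% = 24.75%.
Via Larkspur: 100% × 13% = 13%.
Total: 43.2% + 24.75% + 13% = 80.95%.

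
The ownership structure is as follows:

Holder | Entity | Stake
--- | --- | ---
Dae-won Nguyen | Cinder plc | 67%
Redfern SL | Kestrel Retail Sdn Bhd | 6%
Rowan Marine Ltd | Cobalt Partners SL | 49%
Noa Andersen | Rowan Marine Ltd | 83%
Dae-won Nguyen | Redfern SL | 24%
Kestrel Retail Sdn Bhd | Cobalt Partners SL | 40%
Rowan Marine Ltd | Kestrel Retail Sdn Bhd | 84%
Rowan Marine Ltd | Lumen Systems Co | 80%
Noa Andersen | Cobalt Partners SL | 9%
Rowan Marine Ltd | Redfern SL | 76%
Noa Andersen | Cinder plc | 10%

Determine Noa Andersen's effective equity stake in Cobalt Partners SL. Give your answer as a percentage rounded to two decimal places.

79.07%

Noa reaches Cobalt along 4 paths.
Via Rowan: 83% × 49% = 40.67%.
Via Rowan → Kestrel: 83% × 84% × 40% = 27.888%.
Via Rowan → Redfern → Kestrel: 83% × 76% × 6% × 40% = 1.51392%.
Direct stake: 9% = 9%.
Total: 40.67% + 27.888% + 1.51392% + 9% = 79.07192%.
Rounded: 79.07%.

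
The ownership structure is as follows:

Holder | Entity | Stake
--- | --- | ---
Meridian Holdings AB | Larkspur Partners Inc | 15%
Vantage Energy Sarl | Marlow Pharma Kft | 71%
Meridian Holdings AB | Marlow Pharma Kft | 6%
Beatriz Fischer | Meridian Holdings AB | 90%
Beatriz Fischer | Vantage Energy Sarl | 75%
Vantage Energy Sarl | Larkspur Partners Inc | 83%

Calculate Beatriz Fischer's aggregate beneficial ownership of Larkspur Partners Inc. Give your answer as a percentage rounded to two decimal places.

75.75%

Beatriz reaches Larkspur along 2 paths.
Via Vantage: 75% × 83% = 62.25%.
Via Meridian: 90% × 15% = 13.5%.
Total: 62.25% + 13.5% = 75.75%.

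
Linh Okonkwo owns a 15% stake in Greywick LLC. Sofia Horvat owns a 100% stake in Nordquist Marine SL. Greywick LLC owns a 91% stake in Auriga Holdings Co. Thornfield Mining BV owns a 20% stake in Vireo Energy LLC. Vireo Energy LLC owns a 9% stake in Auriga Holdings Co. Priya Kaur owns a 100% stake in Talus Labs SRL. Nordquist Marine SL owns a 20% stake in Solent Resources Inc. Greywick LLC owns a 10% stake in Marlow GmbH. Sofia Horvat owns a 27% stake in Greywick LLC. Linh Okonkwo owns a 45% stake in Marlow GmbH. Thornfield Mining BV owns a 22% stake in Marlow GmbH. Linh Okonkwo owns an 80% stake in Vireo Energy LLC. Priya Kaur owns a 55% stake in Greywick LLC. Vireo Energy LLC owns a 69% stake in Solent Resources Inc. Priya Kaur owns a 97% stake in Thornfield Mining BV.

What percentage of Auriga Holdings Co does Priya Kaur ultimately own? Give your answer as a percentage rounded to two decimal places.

51.80%

Priya reaches Auriga along 2 paths.
Via Greywick: 55% × 91% = 50.05%.
Via Thornfield → Vireo: 97% × 20% × 9% = 1.746%.
Total: 50.05% + 1.746% = 51.796%.
Rounded: 51.80%.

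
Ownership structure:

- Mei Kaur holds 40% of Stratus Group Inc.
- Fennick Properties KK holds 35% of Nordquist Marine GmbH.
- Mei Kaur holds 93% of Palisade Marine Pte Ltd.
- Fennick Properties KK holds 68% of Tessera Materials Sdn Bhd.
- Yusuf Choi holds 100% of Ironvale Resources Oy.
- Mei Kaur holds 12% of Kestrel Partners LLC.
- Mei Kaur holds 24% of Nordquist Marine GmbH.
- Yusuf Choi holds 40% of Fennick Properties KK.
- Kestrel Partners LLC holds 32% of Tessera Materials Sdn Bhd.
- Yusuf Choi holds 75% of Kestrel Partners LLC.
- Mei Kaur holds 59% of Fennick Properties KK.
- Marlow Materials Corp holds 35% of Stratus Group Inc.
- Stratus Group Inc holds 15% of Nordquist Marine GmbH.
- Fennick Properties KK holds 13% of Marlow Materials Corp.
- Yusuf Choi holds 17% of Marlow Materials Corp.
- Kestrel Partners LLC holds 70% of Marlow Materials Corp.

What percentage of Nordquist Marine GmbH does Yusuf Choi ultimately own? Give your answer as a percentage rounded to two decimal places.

Yusuf reaches Nordquist along 4 paths.
Via Fennick: 40% × 35% = 14%.
Via Kestrel → Marlow → Stratus: 75% × 70% × 35% × 15% = 2.75625%.
Via Fennick → Marlow → Stratus: 40% × 13% × 35% × 15% = 0.273%.
Via Marlow → Stratus: 17% × 35% × 15% = 0.8925%.
Total: 14% + 2.75625% + 0.273% + 0.8925% = 17.92175%.
Rounded: 17.92%.

17.92%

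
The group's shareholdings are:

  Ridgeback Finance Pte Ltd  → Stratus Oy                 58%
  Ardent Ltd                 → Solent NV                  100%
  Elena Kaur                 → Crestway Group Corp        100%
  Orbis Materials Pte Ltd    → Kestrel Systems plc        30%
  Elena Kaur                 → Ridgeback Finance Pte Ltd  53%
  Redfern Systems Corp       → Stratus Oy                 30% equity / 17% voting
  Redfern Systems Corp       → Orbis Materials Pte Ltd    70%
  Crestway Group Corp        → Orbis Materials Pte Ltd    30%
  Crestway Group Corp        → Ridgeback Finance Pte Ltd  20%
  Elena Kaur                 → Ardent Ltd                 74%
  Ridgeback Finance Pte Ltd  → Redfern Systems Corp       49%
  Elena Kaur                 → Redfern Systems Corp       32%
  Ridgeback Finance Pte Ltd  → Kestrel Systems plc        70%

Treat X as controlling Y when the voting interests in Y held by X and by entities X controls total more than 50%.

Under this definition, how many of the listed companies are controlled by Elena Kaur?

Elena holds 100% of Crestway, so Elena controls Crestway.
Elena holds 74% of Ardent, so Elena controls Ardent.
Elena and Crestway together hold 53% + 20% = 73% of Ridgeback, so Elena controls Ridgeback.
Ardent holds 100% of Solent, so Elena controls Solent.
Elena and Ridgeback together hold 32% + 49% = 81% of Redfern, so Elena controls Redfern.
Redfern and Crestway together hold 70% + 30% = 100% of Orbis, so Elena controls Orbis.
Orbis and Ridgeback together hold 30% + 70% = 100% of Kestrel, so Elena controls Kestrel.
Ridgeback and Redfern together hold 58% + 17% = 75% of Stratus, so Elena controls Stratus.
Elena controls 8 companies.

8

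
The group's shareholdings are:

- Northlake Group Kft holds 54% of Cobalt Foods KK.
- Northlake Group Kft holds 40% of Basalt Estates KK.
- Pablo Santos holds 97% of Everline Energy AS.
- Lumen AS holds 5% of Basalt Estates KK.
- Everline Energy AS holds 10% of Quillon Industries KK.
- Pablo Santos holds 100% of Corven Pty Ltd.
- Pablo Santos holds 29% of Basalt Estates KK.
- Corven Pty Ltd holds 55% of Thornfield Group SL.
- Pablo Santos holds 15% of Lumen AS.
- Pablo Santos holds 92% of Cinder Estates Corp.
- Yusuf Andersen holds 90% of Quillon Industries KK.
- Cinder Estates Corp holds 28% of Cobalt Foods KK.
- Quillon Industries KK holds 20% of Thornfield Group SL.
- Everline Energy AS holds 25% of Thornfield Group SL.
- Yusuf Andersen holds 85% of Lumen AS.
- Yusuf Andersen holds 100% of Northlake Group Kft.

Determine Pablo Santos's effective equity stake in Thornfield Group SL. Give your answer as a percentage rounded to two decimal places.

81.19%

Pablo reaches Thornfield along 3 paths.
Via Corven: 100% × 55% = 55%.
Via Everline: 97% × 25% = 24.25%.
Via Everline → Quillon: 97% × 10% × 20% = 1.94%.
Total: 55% + 24.25% + 1.94% = 81.19%.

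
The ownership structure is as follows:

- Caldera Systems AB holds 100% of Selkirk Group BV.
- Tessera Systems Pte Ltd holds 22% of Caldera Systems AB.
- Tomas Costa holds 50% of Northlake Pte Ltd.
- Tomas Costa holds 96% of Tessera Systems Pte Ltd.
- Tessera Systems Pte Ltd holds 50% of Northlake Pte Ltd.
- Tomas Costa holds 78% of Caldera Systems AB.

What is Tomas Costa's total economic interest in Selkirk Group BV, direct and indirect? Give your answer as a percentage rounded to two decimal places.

99.12%

Tomas reaches Selkirk along 2 paths.
Via Tessera → Caldera: 96% × 22% × 100% = 21.12%.
Via Caldera: 78% × 100% = 78%.
Total: 21.12% + 78% = 99.12%.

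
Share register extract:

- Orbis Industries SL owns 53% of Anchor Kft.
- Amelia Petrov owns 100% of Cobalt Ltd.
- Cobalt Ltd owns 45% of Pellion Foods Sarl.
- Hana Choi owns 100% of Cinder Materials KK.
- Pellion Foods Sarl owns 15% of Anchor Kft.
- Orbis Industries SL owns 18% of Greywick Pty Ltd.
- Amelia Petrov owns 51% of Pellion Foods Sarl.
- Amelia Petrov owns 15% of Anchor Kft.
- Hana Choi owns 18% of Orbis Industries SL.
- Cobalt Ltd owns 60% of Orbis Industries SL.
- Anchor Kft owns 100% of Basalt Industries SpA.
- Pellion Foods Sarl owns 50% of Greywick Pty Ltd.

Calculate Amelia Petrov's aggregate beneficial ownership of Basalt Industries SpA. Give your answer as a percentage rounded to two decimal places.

61.20%

Amelia reaches Basalt along 4 paths.
Via Anchor: 15% × 100% = 15%.
Via Pellion → Anchor: 51% × 15% × 100% = 7.65%.
Via Cobalt → Pellion → Anchor: 100% × 45% × 15% × 100% = 6.75%.
Via Cobalt → Orbis → Anchor: 100% × 60% × 53% × 100% = 31.8%.
Total: 15% + 7.65% + 6.75% + 31.8% = 61.2%.
Rounded: 61.20%.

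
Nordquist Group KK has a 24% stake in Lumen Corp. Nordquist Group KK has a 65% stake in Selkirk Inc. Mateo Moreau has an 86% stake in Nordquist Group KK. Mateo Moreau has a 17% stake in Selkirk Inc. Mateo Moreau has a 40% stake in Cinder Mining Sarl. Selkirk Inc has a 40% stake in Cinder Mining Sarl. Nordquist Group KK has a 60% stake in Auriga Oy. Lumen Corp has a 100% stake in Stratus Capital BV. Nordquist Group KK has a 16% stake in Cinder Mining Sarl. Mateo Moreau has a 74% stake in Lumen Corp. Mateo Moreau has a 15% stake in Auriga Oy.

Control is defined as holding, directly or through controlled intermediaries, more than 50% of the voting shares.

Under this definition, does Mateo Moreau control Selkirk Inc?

Yes

Mateo holds 86% of Nordquist, so Mateo controls Nordquist.
Mateo and Nordquist together hold 17% + 65% = 82% of Selkirk, so Mateo controls Selkirk.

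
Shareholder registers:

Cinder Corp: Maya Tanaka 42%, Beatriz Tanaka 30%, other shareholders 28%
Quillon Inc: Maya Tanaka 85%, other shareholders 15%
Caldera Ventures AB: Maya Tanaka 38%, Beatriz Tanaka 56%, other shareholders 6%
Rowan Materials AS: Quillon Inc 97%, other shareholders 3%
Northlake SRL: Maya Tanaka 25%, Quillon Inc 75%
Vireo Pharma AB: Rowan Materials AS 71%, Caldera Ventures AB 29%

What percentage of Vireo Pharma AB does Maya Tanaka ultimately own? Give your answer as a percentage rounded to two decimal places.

69.56%

Maya reaches Vireo along 2 paths.
Via Quillon → Rowan: 85% × 97% × 71% = 58.5395%.
Via Caldera: 38% × 29% = 11.02%.
Total: 58.5395% + 11.02% = 69.5595%.
Rounded: 69.56%.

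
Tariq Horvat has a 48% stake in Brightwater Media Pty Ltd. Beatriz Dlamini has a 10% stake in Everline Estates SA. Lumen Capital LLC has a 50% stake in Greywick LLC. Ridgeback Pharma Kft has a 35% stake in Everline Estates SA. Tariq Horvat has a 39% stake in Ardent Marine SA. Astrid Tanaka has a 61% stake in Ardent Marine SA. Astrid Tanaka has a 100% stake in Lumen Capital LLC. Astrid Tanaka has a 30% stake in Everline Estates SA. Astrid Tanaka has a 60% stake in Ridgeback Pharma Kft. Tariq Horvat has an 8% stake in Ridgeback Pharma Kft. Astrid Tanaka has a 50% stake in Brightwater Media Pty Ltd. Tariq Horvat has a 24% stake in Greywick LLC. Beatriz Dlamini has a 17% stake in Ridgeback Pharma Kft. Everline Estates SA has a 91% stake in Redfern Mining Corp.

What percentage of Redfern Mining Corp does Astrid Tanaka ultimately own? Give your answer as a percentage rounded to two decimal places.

46.41%

Astrid reaches Redfern along 2 paths.
Via Ridgeback → Everline: 60% × 35% × 91% = 19.11%.
Via Everline: 30% × 91% = 27.3%.
Total: 19.11% + 27.3% = 46.41%.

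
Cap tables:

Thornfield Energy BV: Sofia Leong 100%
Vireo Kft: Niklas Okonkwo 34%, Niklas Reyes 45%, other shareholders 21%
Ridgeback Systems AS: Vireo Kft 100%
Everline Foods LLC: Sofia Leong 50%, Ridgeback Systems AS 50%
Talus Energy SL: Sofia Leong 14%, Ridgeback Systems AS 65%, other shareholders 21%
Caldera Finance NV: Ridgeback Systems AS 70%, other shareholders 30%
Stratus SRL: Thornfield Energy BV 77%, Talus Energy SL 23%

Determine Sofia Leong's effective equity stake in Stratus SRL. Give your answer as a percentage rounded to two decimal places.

80.22%

Sofia reaches Stratus along 2 paths.
Via Thornfield: 100% × 77% = 77%.
Via Talus: 14% × 23% = 3.22%.
Total: 77% + 3.22% = 80.22%.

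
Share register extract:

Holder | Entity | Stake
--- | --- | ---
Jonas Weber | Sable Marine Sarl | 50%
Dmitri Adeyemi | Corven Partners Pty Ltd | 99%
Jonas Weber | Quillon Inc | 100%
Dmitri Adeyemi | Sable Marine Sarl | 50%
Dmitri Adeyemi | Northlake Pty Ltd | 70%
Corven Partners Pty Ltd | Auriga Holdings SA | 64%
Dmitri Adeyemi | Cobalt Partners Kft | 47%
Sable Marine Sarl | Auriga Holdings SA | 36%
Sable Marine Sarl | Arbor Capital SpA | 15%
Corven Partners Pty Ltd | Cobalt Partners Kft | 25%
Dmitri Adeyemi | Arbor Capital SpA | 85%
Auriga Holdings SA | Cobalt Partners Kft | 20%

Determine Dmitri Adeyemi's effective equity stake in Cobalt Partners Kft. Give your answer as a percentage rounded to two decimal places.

Dmitri reaches Cobalt along 4 paths.
Direct stake: 47% = 47%.
Via Corven → Auriga: 99% × 64% × 20% = 12.672%.
Via Sable → Auriga: 50% × 36% × 20% = 3.6%.
Via Corven: 99% × 25% = 24.75%.
Total: 47% + 12.672% + 3.6% + 24.75% = 88.022%.
Rounded: 88.02%.

88.02%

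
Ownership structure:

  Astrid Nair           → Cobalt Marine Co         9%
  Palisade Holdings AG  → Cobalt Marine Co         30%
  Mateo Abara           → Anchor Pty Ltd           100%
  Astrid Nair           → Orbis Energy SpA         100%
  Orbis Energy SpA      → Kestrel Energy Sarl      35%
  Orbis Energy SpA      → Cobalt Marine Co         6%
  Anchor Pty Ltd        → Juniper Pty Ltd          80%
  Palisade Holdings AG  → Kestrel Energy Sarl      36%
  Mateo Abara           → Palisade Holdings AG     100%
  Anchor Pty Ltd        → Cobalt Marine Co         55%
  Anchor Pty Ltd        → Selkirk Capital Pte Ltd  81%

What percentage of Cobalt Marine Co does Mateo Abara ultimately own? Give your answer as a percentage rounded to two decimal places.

85.00%

Mateo reaches Cobalt along 2 paths.
Via Palisade: 100% × 30% = 30%.
Via Anchor: 100% × 55% = 55%.
Total: 30% + 55% = 85%.
Rounded: 85.00%.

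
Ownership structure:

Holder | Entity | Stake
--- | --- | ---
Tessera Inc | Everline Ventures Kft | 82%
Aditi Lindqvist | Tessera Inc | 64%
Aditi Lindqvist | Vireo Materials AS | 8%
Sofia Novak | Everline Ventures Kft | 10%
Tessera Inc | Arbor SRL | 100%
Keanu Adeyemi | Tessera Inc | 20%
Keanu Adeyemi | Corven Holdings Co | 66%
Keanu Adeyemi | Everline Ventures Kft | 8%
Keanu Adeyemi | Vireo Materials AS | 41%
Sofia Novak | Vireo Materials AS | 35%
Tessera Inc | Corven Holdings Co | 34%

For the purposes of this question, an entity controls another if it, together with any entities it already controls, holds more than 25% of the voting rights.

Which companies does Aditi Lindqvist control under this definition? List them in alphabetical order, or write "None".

Aditi holds 64% of Tessera, so Aditi controls Tessera.
Tessera holds 82% of Everline, so Aditi controls Everline.
Tessera holds 34% of Corven, so Aditi controls Corven.
Tessera holds 100% of Arbor, so Aditi controls Arbor.
No other company's threshold is met.

Arbor SRL, Corven Holdings Co, Everline Ventures Kft, Tessera Inc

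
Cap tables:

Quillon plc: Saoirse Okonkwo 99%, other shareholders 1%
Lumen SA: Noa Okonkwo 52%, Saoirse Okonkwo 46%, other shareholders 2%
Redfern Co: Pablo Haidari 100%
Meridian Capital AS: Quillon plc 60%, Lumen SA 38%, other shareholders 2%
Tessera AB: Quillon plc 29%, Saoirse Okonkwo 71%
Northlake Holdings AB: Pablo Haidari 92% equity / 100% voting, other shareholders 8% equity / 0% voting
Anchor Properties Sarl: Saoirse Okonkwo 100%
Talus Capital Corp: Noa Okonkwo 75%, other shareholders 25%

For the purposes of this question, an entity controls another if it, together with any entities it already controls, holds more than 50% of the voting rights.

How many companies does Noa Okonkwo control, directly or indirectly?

2

Noa holds 52% of Lumen, so Noa controls Lumen.
Noa holds 75% of Talus, so Noa controls Talus.
No other company's threshold is met.
Noa controls 2 companies.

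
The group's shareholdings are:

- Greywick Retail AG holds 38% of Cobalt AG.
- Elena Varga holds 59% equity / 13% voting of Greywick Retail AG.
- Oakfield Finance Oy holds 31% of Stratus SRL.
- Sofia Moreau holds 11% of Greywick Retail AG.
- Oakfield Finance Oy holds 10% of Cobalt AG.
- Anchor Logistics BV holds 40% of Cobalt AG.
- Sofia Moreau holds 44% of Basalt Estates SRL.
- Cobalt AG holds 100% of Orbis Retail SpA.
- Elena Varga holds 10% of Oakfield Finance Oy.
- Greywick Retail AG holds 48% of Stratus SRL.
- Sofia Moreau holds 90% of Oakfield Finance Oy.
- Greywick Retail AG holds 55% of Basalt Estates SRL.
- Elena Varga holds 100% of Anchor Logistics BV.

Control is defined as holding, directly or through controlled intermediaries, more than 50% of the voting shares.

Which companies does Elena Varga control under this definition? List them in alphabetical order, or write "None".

Anchor Logistics BV

Elena holds 100% of Anchor, so Elena controls Anchor.
No other company's threshold is met.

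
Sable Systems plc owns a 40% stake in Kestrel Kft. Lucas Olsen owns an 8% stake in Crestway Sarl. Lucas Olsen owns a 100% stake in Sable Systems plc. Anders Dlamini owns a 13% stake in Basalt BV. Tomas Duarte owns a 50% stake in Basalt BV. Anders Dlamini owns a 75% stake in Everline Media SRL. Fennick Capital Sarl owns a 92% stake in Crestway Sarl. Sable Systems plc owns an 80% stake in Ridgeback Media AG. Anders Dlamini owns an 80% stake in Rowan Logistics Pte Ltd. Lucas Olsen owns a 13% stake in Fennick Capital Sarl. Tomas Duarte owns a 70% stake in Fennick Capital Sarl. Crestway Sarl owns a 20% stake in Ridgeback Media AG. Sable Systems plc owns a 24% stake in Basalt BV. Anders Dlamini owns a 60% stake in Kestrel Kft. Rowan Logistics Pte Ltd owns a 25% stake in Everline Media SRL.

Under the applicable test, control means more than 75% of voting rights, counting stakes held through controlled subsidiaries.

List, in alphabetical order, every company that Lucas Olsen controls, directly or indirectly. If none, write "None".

Ridgeback Media AG, Sable Systems plc

Lucas holds 100% of Sable, so Lucas controls Sable.
Sable holds 80% of Ridgeback, so Lucas controls Ridgeback.
No other company's threshold is met.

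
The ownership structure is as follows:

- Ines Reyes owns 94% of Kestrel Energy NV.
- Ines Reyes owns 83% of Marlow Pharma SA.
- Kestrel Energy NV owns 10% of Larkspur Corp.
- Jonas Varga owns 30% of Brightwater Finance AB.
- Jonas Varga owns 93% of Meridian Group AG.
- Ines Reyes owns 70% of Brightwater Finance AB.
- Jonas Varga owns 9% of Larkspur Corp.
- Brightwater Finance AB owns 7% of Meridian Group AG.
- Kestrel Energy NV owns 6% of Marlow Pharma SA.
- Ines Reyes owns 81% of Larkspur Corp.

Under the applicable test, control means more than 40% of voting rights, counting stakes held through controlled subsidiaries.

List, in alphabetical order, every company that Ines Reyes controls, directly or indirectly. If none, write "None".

Brightwater Finance AB, Kestrel Energy NV, Larkspur Corp, Marlow Pharma SA

Ines holds 94% of Kestrel, so Ines controls Kestrel.
Kestrel and Ines together hold 10% + 81% = 91% of Larkspur, so Ines controls Larkspur.
Kestrel and Ines together hold 6% + 83% = 89% of Marlow, so Ines controls Marlow.
Ines holds 70% of Brightwater, so Ines controls Brightwater.
No other company's threshold is met.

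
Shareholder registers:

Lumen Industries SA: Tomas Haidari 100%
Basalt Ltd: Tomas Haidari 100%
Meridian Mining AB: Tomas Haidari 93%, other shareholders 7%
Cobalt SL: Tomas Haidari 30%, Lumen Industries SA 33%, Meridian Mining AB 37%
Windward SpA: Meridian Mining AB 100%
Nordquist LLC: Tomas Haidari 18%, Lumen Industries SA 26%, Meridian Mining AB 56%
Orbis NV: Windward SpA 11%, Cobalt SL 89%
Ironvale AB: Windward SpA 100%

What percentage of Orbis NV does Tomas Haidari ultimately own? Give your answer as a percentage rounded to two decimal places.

Tomas reaches Orbis along 4 paths.
Via Meridian → Windward: 93% × 100% × 11% = 10.23%.
Via Cobalt: 30% × 89% = 26.7%.
Via Lumen → Cobalt: 100% × 33% × 89% = 29.37%.
Via Meridian → Cobalt: 93% × 37% × 89% = 30.6249%.
Total: 10.23% + 26.7% + 29.37% + 30.6249% = 96.9249%.
Rounded: 96.92%.

96.92%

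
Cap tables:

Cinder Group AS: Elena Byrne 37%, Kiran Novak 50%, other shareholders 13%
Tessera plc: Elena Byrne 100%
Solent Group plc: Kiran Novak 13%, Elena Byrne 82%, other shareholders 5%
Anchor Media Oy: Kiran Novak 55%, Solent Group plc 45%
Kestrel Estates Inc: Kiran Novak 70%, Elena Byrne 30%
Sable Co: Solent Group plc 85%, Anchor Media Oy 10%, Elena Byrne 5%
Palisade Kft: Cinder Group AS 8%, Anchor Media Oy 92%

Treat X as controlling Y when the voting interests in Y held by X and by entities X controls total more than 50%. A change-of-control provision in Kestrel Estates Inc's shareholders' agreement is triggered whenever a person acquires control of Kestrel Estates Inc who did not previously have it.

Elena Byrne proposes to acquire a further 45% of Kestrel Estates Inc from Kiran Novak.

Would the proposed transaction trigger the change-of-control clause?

Yes

The purchase adds only to Elena's holdings (Kiran's stake shrinks), so Elena is the only person who could newly come to control Kestrel.
Elena holds 100% of Tessera, so Elena controls Tessera.
Elena holds 82% of Solent, so Elena controls Solent.
Solent and Elena together hold 85% + 5% = 90% of Sable, so Elena controls Sable.
In Kestrel, Elena's side holds only 30%, not > 50%.
So before the transaction, Elena does not control Kestrel.
After the purchase, Elena's direct stake in Kestrel rises to 30% + 45% = 75%, and Kiran's stake falls to 25%.
Elena holds 75% of Kestrel, so Elena controls Kestrel.
Elena did not control Kestrel before and does after, so the clause is triggered.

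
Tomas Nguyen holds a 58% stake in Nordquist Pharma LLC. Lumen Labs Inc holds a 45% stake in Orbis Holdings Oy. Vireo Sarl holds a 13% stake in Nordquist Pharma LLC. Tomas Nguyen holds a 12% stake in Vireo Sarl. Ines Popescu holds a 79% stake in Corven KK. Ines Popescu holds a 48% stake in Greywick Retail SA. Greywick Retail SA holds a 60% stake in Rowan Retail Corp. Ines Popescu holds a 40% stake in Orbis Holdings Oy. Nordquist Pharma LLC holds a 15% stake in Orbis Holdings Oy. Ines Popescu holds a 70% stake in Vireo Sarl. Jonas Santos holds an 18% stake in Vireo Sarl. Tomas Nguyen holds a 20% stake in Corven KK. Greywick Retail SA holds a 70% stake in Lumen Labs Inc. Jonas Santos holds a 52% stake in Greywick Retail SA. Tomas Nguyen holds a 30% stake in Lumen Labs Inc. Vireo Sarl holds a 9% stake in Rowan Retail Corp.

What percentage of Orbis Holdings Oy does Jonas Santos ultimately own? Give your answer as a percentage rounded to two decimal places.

Jonas reaches Orbis along 2 paths.
Via Vireo → Nordquist: 18% × 13% × 15% = 0.351%.
Via Greywick → Lumen: 52% × 70% × 45% = 16.38%.
Total: 0.351% + 16.38% = 16.731%.
Rounded: 16.73%.

16.73%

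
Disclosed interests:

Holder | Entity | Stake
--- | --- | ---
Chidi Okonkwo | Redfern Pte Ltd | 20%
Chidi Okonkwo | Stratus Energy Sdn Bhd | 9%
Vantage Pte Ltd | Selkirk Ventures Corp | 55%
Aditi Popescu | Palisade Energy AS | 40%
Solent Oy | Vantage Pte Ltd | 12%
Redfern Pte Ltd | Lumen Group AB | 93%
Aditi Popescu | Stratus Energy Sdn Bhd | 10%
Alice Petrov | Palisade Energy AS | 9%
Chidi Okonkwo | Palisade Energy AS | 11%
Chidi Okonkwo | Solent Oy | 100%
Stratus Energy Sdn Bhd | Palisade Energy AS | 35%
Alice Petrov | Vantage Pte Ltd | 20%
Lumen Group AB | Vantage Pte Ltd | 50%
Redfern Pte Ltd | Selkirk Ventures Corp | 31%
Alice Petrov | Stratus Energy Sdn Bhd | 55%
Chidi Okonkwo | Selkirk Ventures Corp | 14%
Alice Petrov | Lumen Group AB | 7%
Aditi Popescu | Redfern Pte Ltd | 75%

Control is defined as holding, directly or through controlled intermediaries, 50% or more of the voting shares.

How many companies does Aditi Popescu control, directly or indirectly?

4

Aditi holds 75% of Redfern, so Aditi controls Redfern.
Redfern holds 93% of Lumen, so Aditi controls Lumen.
Lumen holds 50% of Vantage, so Aditi controls Vantage.
Vantage and Redfern together hold 55% + 31% = 86% of Selkirk, so Aditi controls Selkirk.
No other company's threshold is met.
Aditi controls 4 companies.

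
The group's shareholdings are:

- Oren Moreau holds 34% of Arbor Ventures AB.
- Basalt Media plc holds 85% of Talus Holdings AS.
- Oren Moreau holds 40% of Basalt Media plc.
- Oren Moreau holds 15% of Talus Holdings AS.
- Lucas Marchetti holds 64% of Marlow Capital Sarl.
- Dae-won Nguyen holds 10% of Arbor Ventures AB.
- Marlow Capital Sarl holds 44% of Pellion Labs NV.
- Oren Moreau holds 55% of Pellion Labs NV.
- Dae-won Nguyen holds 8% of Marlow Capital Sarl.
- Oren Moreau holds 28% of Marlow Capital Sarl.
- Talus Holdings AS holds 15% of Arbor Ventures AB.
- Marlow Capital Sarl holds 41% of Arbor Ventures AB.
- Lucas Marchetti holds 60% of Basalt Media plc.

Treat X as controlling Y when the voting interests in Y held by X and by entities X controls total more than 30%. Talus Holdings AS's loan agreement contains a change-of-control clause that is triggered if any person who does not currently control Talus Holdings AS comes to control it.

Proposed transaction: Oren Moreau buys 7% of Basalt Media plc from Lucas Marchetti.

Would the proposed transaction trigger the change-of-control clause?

The purchase adds only to Oren's holdings (Lucas's stake shrinks), so Oren is the only person who could newly come to control Talus.
Oren holds 40% of Basalt, so Oren controls Basalt.
Basalt and Oren together hold 85% + 15% = 100% of Talus, so Oren controls Talus.
So Oren already controls Talus before the transaction.
After the purchase, Oren's direct stake in Basalt rises to 40% + 7% = 47%, and Lucas's stake falls to 53%.
Oren controlled Talus already, so this is not a new person acquiring control; every other person's position is unchanged or reduced.
No new person acquires control, so the clause is not triggered.

No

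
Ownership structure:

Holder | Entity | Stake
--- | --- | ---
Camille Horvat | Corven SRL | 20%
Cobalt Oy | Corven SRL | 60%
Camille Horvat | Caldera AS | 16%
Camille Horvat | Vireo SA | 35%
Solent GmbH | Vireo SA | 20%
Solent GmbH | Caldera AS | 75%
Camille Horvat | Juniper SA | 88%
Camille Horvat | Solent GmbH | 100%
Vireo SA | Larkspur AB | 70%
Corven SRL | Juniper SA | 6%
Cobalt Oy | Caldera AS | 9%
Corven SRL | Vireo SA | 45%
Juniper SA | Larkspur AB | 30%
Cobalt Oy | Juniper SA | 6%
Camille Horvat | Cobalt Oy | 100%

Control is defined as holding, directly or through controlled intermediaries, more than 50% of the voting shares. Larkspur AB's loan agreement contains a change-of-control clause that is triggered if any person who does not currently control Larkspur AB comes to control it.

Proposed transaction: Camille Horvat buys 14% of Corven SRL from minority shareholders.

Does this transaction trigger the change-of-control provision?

The purchase changes only Camille's holdings, so Camille is the only person who could newly come to control Larkspur.
Camille holds 100% of Cobalt, so Camille controls Cobalt.
Camille and Cobalt together hold 20% + 60% = 80% of Corven, so Camille controls Corven.
Corven and Camille and Cobalt together hold 6% + 88% + 6% = 100% of Juniper, so Camille controls Juniper.
Camille holds 100% of Solent, so Camille controls Solent.
Solent and Camille and Corven together hold 20% + 35% + 45% = 100% of Vireo, so Camille controls Vireo.
Juniper and Vireo together hold 30% + 70% = 100% of Larkspur, so Camille controls Larkspur.
So Camille already controls Larkspur before the transaction.
After the purchase, Camille's direct stake in Corven rises to 20% + 14% = 34%.
Camille controlled Larkspur already, so this is not a new person acquiring control; every other person's position is unchanged or reduced.
No new person acquires control, so the clause is not triggered.

No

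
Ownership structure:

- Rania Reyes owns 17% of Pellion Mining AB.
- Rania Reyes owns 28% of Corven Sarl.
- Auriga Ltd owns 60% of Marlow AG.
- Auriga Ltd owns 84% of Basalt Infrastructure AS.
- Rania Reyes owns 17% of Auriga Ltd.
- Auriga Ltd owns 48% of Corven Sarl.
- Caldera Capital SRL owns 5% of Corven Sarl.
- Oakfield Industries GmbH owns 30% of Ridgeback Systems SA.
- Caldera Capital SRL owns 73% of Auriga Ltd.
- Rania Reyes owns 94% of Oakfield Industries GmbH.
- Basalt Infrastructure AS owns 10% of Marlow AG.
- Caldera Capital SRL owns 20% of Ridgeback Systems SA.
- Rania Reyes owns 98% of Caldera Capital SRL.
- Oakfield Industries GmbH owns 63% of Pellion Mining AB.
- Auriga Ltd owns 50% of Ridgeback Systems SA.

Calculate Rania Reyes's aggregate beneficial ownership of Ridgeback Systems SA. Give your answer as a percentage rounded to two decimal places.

Rania reaches Ridgeback along 4 paths.
Via Oakfield: 94% × 30% = 28.2%.
Via Caldera: 98% × 20% = 19.6%.
Via Caldera → Auriga: 98% × 73% × 50% = 35.77%.
Via Auriga: 17% × 50% = 8.5%.
Total: 28.2% + 19.6% + 35.77% + 8.5% = 92.07%.

92.07%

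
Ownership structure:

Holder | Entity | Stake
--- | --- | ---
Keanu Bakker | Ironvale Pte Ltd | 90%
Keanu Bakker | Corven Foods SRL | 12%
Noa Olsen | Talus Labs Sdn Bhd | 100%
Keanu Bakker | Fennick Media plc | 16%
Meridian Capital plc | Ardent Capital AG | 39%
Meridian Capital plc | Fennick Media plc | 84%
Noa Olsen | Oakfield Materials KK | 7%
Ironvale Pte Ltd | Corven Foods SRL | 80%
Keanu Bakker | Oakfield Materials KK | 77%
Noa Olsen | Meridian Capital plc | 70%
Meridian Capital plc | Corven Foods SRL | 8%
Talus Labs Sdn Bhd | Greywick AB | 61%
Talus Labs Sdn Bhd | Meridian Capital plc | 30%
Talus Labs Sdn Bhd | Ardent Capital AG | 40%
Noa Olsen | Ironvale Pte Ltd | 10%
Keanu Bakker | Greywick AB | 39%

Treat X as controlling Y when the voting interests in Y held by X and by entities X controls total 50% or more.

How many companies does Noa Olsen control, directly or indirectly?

Noa holds 100% of Talus, so Noa controls Talus.
Noa and Talus together hold 70% + 30% = 100% of Meridian, so Noa controls Meridian.
Meridian and Talus together hold 39% + 40% = 79% of Ardent, so Noa controls Ardent.
Talus holds 61% of Greywick, so Noa controls Greywick.
Meridian holds 84% of Fennick, so Noa controls Fennick.
No other company's threshold is met.
Noa controls 5 companies.

5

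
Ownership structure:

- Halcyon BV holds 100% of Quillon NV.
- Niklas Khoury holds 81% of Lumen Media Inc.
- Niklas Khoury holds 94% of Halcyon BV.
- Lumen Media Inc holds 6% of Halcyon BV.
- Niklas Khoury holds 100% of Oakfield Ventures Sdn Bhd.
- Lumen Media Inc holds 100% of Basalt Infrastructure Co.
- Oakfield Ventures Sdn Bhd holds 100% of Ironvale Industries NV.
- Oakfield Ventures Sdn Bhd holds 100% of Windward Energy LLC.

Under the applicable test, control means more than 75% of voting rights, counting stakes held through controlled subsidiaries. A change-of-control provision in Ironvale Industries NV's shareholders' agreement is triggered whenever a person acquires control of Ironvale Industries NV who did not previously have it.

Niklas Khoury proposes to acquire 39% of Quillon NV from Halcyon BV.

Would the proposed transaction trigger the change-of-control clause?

No

The purchase adds only to Niklas's holdings (Halcyon's stake shrinks), so Niklas is the only person who could newly come to control Ironvale.
Niklas holds 100% of Oakfield, so Niklas controls Oakfield.
Oakfield holds 100% of Ironvale, so Niklas controls Ironvale.
So Niklas already controls Ironvale before the transaction.
After the purchase, Niklas holds 39% of Quillon directly, and Halcyon's stake falls to 61%.
Niklas controlled Ironvale already, so this is not a new person acquiring control; every other person's position is unchanged or reduced.
No new person acquires control, so the clause is not triggered.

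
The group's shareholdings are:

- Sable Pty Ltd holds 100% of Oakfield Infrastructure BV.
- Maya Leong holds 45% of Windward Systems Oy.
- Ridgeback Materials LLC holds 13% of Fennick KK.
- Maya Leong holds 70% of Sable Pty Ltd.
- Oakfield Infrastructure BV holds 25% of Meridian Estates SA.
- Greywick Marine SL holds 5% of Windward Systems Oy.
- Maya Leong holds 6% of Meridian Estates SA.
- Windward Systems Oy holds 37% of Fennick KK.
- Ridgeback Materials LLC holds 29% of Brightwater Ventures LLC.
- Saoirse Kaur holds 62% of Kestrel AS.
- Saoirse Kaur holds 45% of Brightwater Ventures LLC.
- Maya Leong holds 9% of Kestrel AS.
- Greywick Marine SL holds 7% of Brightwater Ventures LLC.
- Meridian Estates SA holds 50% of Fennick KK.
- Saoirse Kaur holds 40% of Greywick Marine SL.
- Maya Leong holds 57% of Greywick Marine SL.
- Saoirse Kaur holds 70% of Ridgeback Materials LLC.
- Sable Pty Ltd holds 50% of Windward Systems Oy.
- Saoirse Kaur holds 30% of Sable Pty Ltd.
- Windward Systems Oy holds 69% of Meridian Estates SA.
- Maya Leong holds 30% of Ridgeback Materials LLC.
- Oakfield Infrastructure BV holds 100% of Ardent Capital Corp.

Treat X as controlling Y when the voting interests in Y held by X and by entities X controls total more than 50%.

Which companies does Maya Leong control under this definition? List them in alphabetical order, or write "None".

Ardent Capital Corp, Fennick KK, Greywick Marine SL, Meridian Estates SA, Oakfield Infrastructure BV, Sable Pty Ltd, Windward Systems Oy

Maya holds 57% of Greywick, so Maya controls Greywick.
Maya holds 70% of Sable, so Maya controls Sable.
Maya and Sable and Greywick together hold 45% + 50% + 5% = 100% of Windward, so Maya controls Windward.
Sable holds 100% of Oakfield, so Maya controls Oakfield.
Oakfield and Windward and Maya together hold 25% + 69% + 6% = 100% of Meridian, so Maya controls Meridian.
Windward and Meridian together hold 37% + 50% = 87% of Fennick, so Maya controls Fennick.
Oakfield holds 100% of Ardent, so Maya controls Ardent.
No other company's threshold is met.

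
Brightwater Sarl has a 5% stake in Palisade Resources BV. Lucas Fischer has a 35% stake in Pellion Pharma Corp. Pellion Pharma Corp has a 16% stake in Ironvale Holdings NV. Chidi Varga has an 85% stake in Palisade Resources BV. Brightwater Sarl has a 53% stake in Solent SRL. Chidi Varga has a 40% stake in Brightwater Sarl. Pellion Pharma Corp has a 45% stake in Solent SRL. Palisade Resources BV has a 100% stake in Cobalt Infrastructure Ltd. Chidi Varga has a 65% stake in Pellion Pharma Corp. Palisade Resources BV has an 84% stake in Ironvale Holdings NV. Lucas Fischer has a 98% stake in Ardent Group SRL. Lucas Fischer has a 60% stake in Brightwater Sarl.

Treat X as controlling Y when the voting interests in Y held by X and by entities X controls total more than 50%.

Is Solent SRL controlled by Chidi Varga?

Chidi holds 65% of Pellion, so Chidi controls Pellion.
Chidi holds 85% of Palisade, so Chidi controls Palisade.
Pellion and Palisade together hold 16% + 84% = 100% of Ironvale, so Chidi controls Ironvale.
Palisade holds 100% of Cobalt, so Chidi controls Cobalt.
In Solent, Chidi's side holds only 45%, not > 50%.
So Chidi does not control Solent.

No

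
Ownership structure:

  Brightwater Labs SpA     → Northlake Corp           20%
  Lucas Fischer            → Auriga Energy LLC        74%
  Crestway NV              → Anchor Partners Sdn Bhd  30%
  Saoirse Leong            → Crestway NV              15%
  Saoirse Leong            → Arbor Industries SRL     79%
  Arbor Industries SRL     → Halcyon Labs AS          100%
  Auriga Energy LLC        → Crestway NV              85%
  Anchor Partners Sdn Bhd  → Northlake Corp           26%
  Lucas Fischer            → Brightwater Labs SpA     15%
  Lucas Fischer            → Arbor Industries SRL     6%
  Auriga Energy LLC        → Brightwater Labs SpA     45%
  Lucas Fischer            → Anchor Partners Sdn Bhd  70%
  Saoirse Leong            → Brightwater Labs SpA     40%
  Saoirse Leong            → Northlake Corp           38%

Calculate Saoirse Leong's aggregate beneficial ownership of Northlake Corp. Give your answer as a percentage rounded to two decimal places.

47.17%

Saoirse reaches Northlake along 3 paths.
Direct stake: 38% = 38%.
Via Crestway → Anchor: 15% × 30% × 26% = 1.17%.
Via Brightwater: 40% × 20% = 8%.
Total: 38% + 1.17% + 8% = 47.17%.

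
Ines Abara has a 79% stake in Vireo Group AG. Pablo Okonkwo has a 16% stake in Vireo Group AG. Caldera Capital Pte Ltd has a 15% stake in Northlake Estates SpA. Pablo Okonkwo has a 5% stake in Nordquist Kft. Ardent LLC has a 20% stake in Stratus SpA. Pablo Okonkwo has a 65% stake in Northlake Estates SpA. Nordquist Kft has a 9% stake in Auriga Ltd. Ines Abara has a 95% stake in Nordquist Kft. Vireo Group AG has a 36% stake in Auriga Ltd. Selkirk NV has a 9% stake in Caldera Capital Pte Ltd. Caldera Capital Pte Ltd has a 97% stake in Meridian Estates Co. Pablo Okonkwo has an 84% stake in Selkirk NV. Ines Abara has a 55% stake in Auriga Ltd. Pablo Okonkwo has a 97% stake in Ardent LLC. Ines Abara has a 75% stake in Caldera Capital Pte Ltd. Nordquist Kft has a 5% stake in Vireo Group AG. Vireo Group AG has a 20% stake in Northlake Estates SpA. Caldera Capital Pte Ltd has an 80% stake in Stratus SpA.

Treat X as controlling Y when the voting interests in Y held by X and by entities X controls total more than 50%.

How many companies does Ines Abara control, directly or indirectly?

Ines holds 95% of Nordquist, so Ines controls Nordquist.
Ines holds 75% of Caldera, so Ines controls Caldera.
Nordquist and Ines together hold 5% + 79% = 84% of Vireo, so Ines controls Vireo.
Vireo and Ines and Nordquist together hold 36% + 55% + 9% = 100% of Auriga, so Ines controls Auriga.
Caldera holds 97% of Meridian, so Ines controls Meridian.
Caldera holds 80% of Stratus, so Ines controls Stratus.
No other company's threshold is met.
Ines controls 6 companies.

6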